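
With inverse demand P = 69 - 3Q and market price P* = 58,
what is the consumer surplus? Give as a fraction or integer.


Maximum willingness to pay (at Q=0): P_max = 69
Quantity demanded at P* = 58:
Q* = (69 - 58)/3 = 11/3
CS = (1/2) * Q* * (P_max - P*)
CS = (1/2) * 11/3 * (69 - 58)
CS = (1/2) * 11/3 * 11 = 121/6

121/6


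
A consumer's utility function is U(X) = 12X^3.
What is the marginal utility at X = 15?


MU = dU/dX = 12*3*X^(3-1)
MU = 36*X^2
At X = 15:
MU = 36 * 15^2
MU = 36 * 225 = 8100

8100


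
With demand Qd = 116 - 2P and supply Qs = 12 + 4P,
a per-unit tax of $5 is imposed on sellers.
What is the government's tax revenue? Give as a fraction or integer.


With tax on sellers, new supply: Qs' = 12 + 4(P - 5)
= 4P - 8
New equilibrium quantity:
Q_new = 224/3
Tax revenue = tax * Q_new = 5 * 224/3 = 1120/3

1120/3


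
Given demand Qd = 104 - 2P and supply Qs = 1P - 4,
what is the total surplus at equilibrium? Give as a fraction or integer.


Find equilibrium: 104 - 2P = 1P - 4
104 + 4 = 3P
P* = 108/3 = 36
Q* = 1*36 - 4 = 32
Inverse demand: P = 52 - Q/2, so P_max = 52
Inverse supply: P = 4 + Q/1, so P_min = 4
CS = (1/2) * 32 * (52 - 36) = 256
PS = (1/2) * 32 * (36 - 4) = 512
TS = CS + PS = 256 + 512 = 768

768


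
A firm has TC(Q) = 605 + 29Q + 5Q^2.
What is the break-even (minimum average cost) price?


AC(Q) = 605/Q + 29 + 5Q
To minimize: dAC/dQ = -605/Q^2 + 5 = 0
Q^2 = 605/5 = 121
Q* = 11
Min AC = 605/11 + 29 + 5*11
Min AC = 55 + 29 + 55 = 139

139


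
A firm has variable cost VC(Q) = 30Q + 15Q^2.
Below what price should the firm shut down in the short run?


AVC(Q) = VC(Q)/Q = 30 + 15Q
AVC is increasing in Q, so minimum AVC is at Q -> 0+.
Min AVC = 30
The firm should shut down if P < 30.

30


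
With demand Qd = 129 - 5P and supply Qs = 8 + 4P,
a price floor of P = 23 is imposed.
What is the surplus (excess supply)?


At P = 23:
Qd = 129 - 5*23 = 14
Qs = 8 + 4*23 = 100
Surplus = Qs - Qd = 100 - 14 = 86

86


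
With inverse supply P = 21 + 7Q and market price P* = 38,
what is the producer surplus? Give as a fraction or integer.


Minimum supply price (at Q=0): P_min = 21
Quantity supplied at P* = 38:
Q* = (38 - 21)/7 = 17/7
PS = (1/2) * Q* * (P* - P_min)
PS = (1/2) * 17/7 * (38 - 21)
PS = (1/2) * 17/7 * 17 = 289/14

289/14


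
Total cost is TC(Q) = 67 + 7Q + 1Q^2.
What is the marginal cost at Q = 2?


MC = dTC/dQ = 7 + 2*1*Q
At Q = 2:
MC = 7 + 2*2
MC = 7 + 4 = 11

11


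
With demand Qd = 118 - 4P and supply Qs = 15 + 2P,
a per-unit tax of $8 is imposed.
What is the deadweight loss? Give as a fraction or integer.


Pre-tax equilibrium quantity: Q* = 148/3
Post-tax equilibrium quantity: Q_tax = 116/3
Reduction in quantity: Q* - Q_tax = 32/3
DWL = (1/2) * tax * (Q* - Q_tax)
DWL = (1/2) * 8 * 32/3 = 128/3

128/3


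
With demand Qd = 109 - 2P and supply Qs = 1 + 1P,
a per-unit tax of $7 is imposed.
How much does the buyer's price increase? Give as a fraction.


With a per-unit tax, the buyer's price increase depends on relative slopes.
Supply slope: d = 1, Demand slope: b = 2
Buyer's price increase = d * tax / (b + d)
= 1 * 7 / (2 + 1)
= 7 / 3 = 7/3

7/3


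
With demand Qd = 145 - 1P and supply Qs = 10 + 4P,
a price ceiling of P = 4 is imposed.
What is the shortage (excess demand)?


At P = 4:
Qd = 145 - 1*4 = 141
Qs = 10 + 4*4 = 26
Shortage = Qd - Qs = 141 - 26 = 115

115


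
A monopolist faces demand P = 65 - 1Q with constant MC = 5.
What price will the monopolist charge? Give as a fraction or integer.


MR = 65 - 2Q
Set MR = MC: 65 - 2Q = 5
Q* = 30
Substitute into demand:
P* = 65 - 1*30 = 35

35


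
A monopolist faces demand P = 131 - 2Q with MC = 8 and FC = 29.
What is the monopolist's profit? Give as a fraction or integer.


MR = MC: 131 - 4Q = 8
Q* = 123/4
P* = 131 - 2*123/4 = 139/2
Profit = (P* - MC)*Q* - FC
= (139/2 - 8)*123/4 - 29
= 123/2*123/4 - 29
= 15129/8 - 29 = 14897/8

14897/8


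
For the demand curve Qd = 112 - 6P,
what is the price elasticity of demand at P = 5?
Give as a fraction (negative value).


dQ/dP = -6
At P = 5: Q = 112 - 6*5 = 82
E = (dQ/dP)(P/Q) = (-6)(5/82) = -15/41

-15/41


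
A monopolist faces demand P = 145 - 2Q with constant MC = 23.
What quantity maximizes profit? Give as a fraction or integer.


TR = P*Q = (145 - 2Q)Q = 145Q - 2Q^2
MR = dTR/dQ = 145 - 4Q
Set MR = MC:
145 - 4Q = 23
122 = 4Q
Q* = 122/4 = 61/2

61/2


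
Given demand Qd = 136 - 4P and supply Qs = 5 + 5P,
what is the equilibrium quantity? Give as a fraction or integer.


First find equilibrium price:
136 - 4P = 5 + 5P
P* = 131/9 = 131/9
Then substitute into demand:
Q* = 136 - 4 * 131/9 = 700/9

700/9


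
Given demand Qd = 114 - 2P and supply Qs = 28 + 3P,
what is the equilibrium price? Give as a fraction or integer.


At equilibrium, Qd = Qs.
114 - 2P = 28 + 3P
114 - 28 = 2P + 3P
86 = 5P
P* = 86/5 = 86/5

86/5


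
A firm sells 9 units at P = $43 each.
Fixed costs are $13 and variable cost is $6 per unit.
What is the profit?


Total Revenue = P * Q = 43 * 9 = $387
Total Cost = FC + VC*Q = 13 + 6*9 = $67
Profit = TR - TC = 387 - 67 = $320

$320


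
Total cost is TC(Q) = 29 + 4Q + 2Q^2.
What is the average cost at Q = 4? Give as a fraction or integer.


TC(4) = 29 + 4*4 + 2*4^2
TC(4) = 29 + 16 + 32 = 77
AC = TC/Q = 77/4 = 77/4

77/4


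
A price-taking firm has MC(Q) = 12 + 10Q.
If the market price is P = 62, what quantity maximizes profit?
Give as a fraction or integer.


In perfect competition, profit is maximized where P = MC.
62 = 12 + 10Q
50 = 10Q
Q* = 50/10 = 5

5


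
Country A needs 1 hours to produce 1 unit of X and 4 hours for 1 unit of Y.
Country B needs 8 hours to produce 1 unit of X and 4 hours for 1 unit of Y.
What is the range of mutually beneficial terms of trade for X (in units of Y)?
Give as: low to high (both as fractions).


Opportunity cost of X for Country A = hours_X / hours_Y = 1/4 = 1/4 units of Y
Opportunity cost of X for Country B = hours_X / hours_Y = 8/4 = 2 units of Y
Terms of trade must be between the two opportunity costs.
Range: 1/4 to 2

1/4 to 2


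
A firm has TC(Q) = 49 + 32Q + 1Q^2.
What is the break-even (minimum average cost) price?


AC(Q) = 49/Q + 32 + 1Q
To minimize: dAC/dQ = -49/Q^2 + 1 = 0
Q^2 = 49/1 = 49
Q* = 7
Min AC = 49/7 + 32 + 1*7
Min AC = 7 + 32 + 7 = 46

46


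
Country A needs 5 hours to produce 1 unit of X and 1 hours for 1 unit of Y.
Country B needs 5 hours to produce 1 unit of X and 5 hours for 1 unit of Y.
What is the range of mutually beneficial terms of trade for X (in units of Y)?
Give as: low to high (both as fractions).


Opportunity cost of X for Country A = hours_X / hours_Y = 5/1 = 5 units of Y
Opportunity cost of X for Country B = hours_X / hours_Y = 5/5 = 1 units of Y
Terms of trade must be between the two opportunity costs.
Range: 1 to 5

1 to 5


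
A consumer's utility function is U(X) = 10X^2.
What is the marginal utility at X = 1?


MU = dU/dX = 10*2*X^(2-1)
MU = 20*X^1
At X = 1:
MU = 20 * 1^1
MU = 20 * 1 = 20

20


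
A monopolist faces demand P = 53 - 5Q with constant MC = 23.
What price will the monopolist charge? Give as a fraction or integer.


MR = 53 - 10Q
Set MR = MC: 53 - 10Q = 23
Q* = 3
Substitute into demand:
P* = 53 - 5*3 = 38

38


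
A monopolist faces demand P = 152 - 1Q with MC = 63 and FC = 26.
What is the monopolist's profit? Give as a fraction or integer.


MR = MC: 152 - 2Q = 63
Q* = 89/2
P* = 152 - 1*89/2 = 215/2
Profit = (P* - MC)*Q* - FC
= (215/2 - 63)*89/2 - 26
= 89/2*89/2 - 26
= 7921/4 - 26 = 7817/4

7817/4


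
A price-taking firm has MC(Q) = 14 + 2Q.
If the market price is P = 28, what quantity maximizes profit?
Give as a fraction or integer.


In perfect competition, profit is maximized where P = MC.
28 = 14 + 2Q
14 = 2Q
Q* = 14/2 = 7

7


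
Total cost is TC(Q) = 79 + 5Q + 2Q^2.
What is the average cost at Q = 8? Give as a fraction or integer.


TC(8) = 79 + 5*8 + 2*8^2
TC(8) = 79 + 40 + 128 = 247
AC = TC/Q = 247/8 = 247/8

247/8


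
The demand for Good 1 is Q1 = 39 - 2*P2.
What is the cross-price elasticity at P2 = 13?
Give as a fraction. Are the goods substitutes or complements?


dQ1/dP2 = -2
At P2 = 13: Q1 = 39 - 2*13 = 13
Exy = (dQ1/dP2)(P2/Q1) = -2 * 13 / 13 = -2
Since Exy < 0, the goods are complements.

-2 (complements)


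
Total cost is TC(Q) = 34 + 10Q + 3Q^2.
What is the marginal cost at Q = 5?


MC = dTC/dQ = 10 + 2*3*Q
At Q = 5:
MC = 10 + 6*5
MC = 10 + 30 = 40

40


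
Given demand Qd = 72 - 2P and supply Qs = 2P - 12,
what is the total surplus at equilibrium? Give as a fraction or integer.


Find equilibrium: 72 - 2P = 2P - 12
72 + 12 = 4P
P* = 84/4 = 21
Q* = 2*21 - 12 = 30
Inverse demand: P = 36 - Q/2, so P_max = 36
Inverse supply: P = 6 + Q/2, so P_min = 6
CS = (1/2) * 30 * (36 - 21) = 225
PS = (1/2) * 30 * (21 - 6) = 225
TS = CS + PS = 225 + 225 = 450

450


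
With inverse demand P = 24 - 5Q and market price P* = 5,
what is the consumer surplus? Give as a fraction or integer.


Maximum willingness to pay (at Q=0): P_max = 24
Quantity demanded at P* = 5:
Q* = (24 - 5)/5 = 19/5
CS = (1/2) * Q* * (P_max - P*)
CS = (1/2) * 19/5 * (24 - 5)
CS = (1/2) * 19/5 * 19 = 361/10

361/10


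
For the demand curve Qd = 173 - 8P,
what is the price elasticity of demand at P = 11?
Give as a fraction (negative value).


dQ/dP = -8
At P = 11: Q = 173 - 8*11 = 85
E = (dQ/dP)(P/Q) = (-8)(11/85) = -88/85

-88/85


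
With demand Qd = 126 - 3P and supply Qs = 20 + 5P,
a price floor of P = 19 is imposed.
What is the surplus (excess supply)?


At P = 19:
Qd = 126 - 3*19 = 69
Qs = 20 + 5*19 = 115
Surplus = Qs - Qd = 115 - 69 = 46

46


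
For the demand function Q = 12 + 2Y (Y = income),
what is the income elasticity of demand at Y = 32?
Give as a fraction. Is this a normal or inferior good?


dQ/dY = 2
At Y = 32: Q = 12 + 2*32 = 76
Ey = (dQ/dY)(Y/Q) = 2 * 32 / 76 = 16/19
Since Ey > 0, this is a normal good.

16/19 (normal good)


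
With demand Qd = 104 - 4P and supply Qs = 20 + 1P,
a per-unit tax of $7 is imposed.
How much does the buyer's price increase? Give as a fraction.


With a per-unit tax, the buyer's price increase depends on relative slopes.
Supply slope: d = 1, Demand slope: b = 4
Buyer's price increase = d * tax / (b + d)
= 1 * 7 / (4 + 1)
= 7 / 5 = 7/5

7/5


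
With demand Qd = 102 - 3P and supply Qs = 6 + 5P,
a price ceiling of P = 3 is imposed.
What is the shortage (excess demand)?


At P = 3:
Qd = 102 - 3*3 = 93
Qs = 6 + 5*3 = 21
Shortage = Qd - Qs = 93 - 21 = 72

72


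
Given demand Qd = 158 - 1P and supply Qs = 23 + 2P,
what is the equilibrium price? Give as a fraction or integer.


At equilibrium, Qd = Qs.
158 - 1P = 23 + 2P
158 - 23 = 1P + 2P
135 = 3P
P* = 135/3 = 45

45


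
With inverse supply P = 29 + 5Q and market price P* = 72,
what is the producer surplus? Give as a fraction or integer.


Minimum supply price (at Q=0): P_min = 29
Quantity supplied at P* = 72:
Q* = (72 - 29)/5 = 43/5
PS = (1/2) * Q* * (P* - P_min)
PS = (1/2) * 43/5 * (72 - 29)
PS = (1/2) * 43/5 * 43 = 1849/10

1849/10


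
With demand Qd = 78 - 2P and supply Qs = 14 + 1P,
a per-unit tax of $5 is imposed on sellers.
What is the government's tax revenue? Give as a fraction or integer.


With tax on sellers, new supply: Qs' = 14 + 1(P - 5)
= 9 + 1P
New equilibrium quantity:
Q_new = 32
Tax revenue = tax * Q_new = 5 * 32 = 160

160


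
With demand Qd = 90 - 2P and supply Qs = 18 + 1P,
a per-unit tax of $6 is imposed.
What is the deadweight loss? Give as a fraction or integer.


Pre-tax equilibrium quantity: Q* = 42
Post-tax equilibrium quantity: Q_tax = 38
Reduction in quantity: Q* - Q_tax = 4
DWL = (1/2) * tax * (Q* - Q_tax)
DWL = (1/2) * 6 * 4 = 12

12


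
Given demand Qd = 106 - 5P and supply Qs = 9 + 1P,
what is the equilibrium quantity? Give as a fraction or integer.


First find equilibrium price:
106 - 5P = 9 + 1P
P* = 97/6 = 97/6
Then substitute into demand:
Q* = 106 - 5 * 97/6 = 151/6

151/6


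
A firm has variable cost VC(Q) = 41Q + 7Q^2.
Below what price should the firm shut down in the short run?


AVC(Q) = VC(Q)/Q = 41 + 7Q
AVC is increasing in Q, so minimum AVC is at Q -> 0+.
Min AVC = 41
The firm should shut down if P < 41.

41


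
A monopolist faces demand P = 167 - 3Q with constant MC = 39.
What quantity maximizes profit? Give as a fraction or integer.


TR = P*Q = (167 - 3Q)Q = 167Q - 3Q^2
MR = dTR/dQ = 167 - 6Q
Set MR = MC:
167 - 6Q = 39
128 = 6Q
Q* = 128/6 = 64/3

64/3


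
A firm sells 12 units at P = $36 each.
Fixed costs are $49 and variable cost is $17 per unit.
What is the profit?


Total Revenue = P * Q = 36 * 12 = $432
Total Cost = FC + VC*Q = 49 + 17*12 = $253
Profit = TR - TC = 432 - 253 = $179

$179


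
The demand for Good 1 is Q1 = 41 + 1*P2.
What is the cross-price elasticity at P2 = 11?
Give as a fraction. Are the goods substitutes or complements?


dQ1/dP2 = 1
At P2 = 11: Q1 = 41 + 1*11 = 52
Exy = (dQ1/dP2)(P2/Q1) = 1 * 11 / 52 = 11/52
Since Exy > 0, the goods are substitutes.

11/52 (substitutes)


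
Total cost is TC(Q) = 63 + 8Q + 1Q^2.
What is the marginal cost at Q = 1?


MC = dTC/dQ = 8 + 2*1*Q
At Q = 1:
MC = 8 + 2*1
MC = 8 + 2 = 10

10


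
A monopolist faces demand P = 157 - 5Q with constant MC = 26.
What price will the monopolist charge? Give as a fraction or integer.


MR = 157 - 10Q
Set MR = MC: 157 - 10Q = 26
Q* = 131/10
Substitute into demand:
P* = 157 - 5*131/10 = 183/2

183/2


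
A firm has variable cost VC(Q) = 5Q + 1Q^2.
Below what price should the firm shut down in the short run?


AVC(Q) = VC(Q)/Q = 5 + 1Q
AVC is increasing in Q, so minimum AVC is at Q -> 0+.
Min AVC = 5
The firm should shut down if P < 5.

5


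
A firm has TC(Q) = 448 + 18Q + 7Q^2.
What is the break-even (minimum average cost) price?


AC(Q) = 448/Q + 18 + 7Q
To minimize: dAC/dQ = -448/Q^2 + 7 = 0
Q^2 = 448/7 = 64
Q* = 8
Min AC = 448/8 + 18 + 7*8
Min AC = 56 + 18 + 56 = 130

130


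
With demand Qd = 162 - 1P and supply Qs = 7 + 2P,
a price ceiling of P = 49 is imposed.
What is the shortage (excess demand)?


At P = 49:
Qd = 162 - 1*49 = 113
Qs = 7 + 2*49 = 105
Shortage = Qd - Qs = 113 - 105 = 8

8


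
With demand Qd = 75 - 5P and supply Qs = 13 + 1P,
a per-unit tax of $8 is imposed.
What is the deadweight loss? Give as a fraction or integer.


Pre-tax equilibrium quantity: Q* = 70/3
Post-tax equilibrium quantity: Q_tax = 50/3
Reduction in quantity: Q* - Q_tax = 20/3
DWL = (1/2) * tax * (Q* - Q_tax)
DWL = (1/2) * 8 * 20/3 = 80/3

80/3


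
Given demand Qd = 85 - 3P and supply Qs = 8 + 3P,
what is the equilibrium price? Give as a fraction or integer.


At equilibrium, Qd = Qs.
85 - 3P = 8 + 3P
85 - 8 = 3P + 3P
77 = 6P
P* = 77/6 = 77/6

77/6


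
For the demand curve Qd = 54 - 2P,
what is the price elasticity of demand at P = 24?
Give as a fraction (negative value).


dQ/dP = -2
At P = 24: Q = 54 - 2*24 = 6
E = (dQ/dP)(P/Q) = (-2)(24/6) = -8

-8


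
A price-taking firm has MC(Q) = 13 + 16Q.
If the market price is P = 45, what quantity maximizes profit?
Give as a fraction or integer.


In perfect competition, profit is maximized where P = MC.
45 = 13 + 16Q
32 = 16Q
Q* = 32/16 = 2

2


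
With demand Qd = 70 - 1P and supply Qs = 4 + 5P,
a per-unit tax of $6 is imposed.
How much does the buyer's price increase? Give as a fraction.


With a per-unit tax, the buyer's price increase depends on relative slopes.
Supply slope: d = 5, Demand slope: b = 1
Buyer's price increase = d * tax / (b + d)
= 5 * 6 / (1 + 5)
= 30 / 6 = 5

5


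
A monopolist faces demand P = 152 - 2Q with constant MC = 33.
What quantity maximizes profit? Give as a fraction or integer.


TR = P*Q = (152 - 2Q)Q = 152Q - 2Q^2
MR = dTR/dQ = 152 - 4Q
Set MR = MC:
152 - 4Q = 33
119 = 4Q
Q* = 119/4 = 119/4

119/4


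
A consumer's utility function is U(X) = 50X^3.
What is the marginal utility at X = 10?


MU = dU/dX = 50*3*X^(3-1)
MU = 150*X^2
At X = 10:
MU = 150 * 10^2
MU = 150 * 100 = 15000

15000


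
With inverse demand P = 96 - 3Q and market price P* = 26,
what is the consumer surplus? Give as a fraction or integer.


Maximum willingness to pay (at Q=0): P_max = 96
Quantity demanded at P* = 26:
Q* = (96 - 26)/3 = 70/3
CS = (1/2) * Q* * (P_max - P*)
CS = (1/2) * 70/3 * (96 - 26)
CS = (1/2) * 70/3 * 70 = 2450/3

2450/3


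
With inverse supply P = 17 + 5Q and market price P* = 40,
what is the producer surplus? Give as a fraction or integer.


Minimum supply price (at Q=0): P_min = 17
Quantity supplied at P* = 40:
Q* = (40 - 17)/5 = 23/5
PS = (1/2) * Q* * (P* - P_min)
PS = (1/2) * 23/5 * (40 - 17)
PS = (1/2) * 23/5 * 23 = 529/10

529/10


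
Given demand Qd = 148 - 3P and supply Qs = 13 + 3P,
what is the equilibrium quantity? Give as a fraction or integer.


First find equilibrium price:
148 - 3P = 13 + 3P
P* = 135/6 = 45/2
Then substitute into demand:
Q* = 148 - 3 * 45/2 = 161/2

161/2


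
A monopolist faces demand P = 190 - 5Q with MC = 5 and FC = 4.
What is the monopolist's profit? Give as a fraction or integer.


MR = MC: 190 - 10Q = 5
Q* = 37/2
P* = 190 - 5*37/2 = 195/2
Profit = (P* - MC)*Q* - FC
= (195/2 - 5)*37/2 - 4
= 185/2*37/2 - 4
= 6845/4 - 4 = 6829/4

6829/4


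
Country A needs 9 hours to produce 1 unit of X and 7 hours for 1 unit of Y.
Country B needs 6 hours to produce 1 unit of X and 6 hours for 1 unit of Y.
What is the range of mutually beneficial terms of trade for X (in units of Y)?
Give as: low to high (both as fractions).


Opportunity cost of X for Country A = hours_X / hours_Y = 9/7 = 9/7 units of Y
Opportunity cost of X for Country B = hours_X / hours_Y = 6/6 = 1 units of Y
Terms of trade must be between the two opportunity costs.
Range: 1 to 9/7

1 to 9/7


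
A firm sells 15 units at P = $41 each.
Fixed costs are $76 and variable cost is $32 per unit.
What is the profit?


Total Revenue = P * Q = 41 * 15 = $615
Total Cost = FC + VC*Q = 76 + 32*15 = $556
Profit = TR - TC = 615 - 556 = $59

$59


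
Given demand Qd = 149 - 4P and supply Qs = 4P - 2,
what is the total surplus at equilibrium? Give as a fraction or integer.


Find equilibrium: 149 - 4P = 4P - 2
149 + 2 = 8P
P* = 151/8 = 151/8
Q* = 4*151/8 - 2 = 147/2
Inverse demand: P = 149/4 - Q/4, so P_max = 149/4
Inverse supply: P = 1/2 + Q/4, so P_min = 1/2
CS = (1/2) * 147/2 * (149/4 - 151/8) = 21609/32
PS = (1/2) * 147/2 * (151/8 - 1/2) = 21609/32
TS = CS + PS = 21609/32 + 21609/32 = 21609/16

21609/16


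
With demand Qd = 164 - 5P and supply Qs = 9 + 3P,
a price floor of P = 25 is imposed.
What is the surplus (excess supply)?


At P = 25:
Qd = 164 - 5*25 = 39
Qs = 9 + 3*25 = 84
Surplus = Qs - Qd = 84 - 39 = 45

45


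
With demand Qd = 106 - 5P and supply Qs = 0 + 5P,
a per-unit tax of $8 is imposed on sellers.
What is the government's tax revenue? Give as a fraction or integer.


With tax on sellers, new supply: Qs' = 0 + 5(P - 8)
= 5P - 40
New equilibrium quantity:
Q_new = 33
Tax revenue = tax * Q_new = 8 * 33 = 264

264


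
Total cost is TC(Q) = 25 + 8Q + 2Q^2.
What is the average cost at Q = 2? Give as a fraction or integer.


TC(2) = 25 + 8*2 + 2*2^2
TC(2) = 25 + 16 + 8 = 49
AC = TC/Q = 49/2 = 49/2

49/2


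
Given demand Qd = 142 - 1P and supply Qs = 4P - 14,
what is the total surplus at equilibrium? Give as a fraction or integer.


Find equilibrium: 142 - 1P = 4P - 14
142 + 14 = 5P
P* = 156/5 = 156/5
Q* = 4*156/5 - 14 = 554/5
Inverse demand: P = 142 - Q/1, so P_max = 142
Inverse supply: P = 7/2 + Q/4, so P_min = 7/2
CS = (1/2) * 554/5 * (142 - 156/5) = 153458/25
PS = (1/2) * 554/5 * (156/5 - 7/2) = 76729/50
TS = CS + PS = 153458/25 + 76729/50 = 76729/10

76729/10


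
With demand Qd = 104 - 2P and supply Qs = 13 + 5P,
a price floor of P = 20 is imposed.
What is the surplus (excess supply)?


At P = 20:
Qd = 104 - 2*20 = 64
Qs = 13 + 5*20 = 113
Surplus = Qs - Qd = 113 - 64 = 49

49


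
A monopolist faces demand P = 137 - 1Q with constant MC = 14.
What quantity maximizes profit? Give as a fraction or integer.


TR = P*Q = (137 - 1Q)Q = 137Q - 1Q^2
MR = dTR/dQ = 137 - 2Q
Set MR = MC:
137 - 2Q = 14
123 = 2Q
Q* = 123/2 = 123/2

123/2


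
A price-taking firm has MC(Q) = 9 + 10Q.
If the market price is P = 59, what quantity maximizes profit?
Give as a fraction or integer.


In perfect competition, profit is maximized where P = MC.
59 = 9 + 10Q
50 = 10Q
Q* = 50/10 = 5

5


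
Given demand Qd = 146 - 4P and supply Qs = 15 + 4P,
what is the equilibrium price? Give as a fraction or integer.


At equilibrium, Qd = Qs.
146 - 4P = 15 + 4P
146 - 15 = 4P + 4P
131 = 8P
P* = 131/8 = 131/8

131/8


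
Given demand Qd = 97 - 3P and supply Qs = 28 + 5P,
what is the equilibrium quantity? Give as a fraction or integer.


First find equilibrium price:
97 - 3P = 28 + 5P
P* = 69/8 = 69/8
Then substitute into demand:
Q* = 97 - 3 * 69/8 = 569/8

569/8


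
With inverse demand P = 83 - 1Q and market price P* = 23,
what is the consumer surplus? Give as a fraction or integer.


Maximum willingness to pay (at Q=0): P_max = 83
Quantity demanded at P* = 23:
Q* = (83 - 23)/1 = 60
CS = (1/2) * Q* * (P_max - P*)
CS = (1/2) * 60 * (83 - 23)
CS = (1/2) * 60 * 60 = 1800

1800


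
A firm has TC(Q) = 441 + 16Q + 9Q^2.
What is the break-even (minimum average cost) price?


AC(Q) = 441/Q + 16 + 9Q
To minimize: dAC/dQ = -441/Q^2 + 9 = 0
Q^2 = 441/9 = 49
Q* = 7
Min AC = 441/7 + 16 + 9*7
Min AC = 63 + 16 + 63 = 142

142


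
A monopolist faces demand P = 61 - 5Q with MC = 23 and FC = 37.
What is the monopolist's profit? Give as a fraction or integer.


MR = MC: 61 - 10Q = 23
Q* = 19/5
P* = 61 - 5*19/5 = 42
Profit = (P* - MC)*Q* - FC
= (42 - 23)*19/5 - 37
= 19*19/5 - 37
= 361/5 - 37 = 176/5

176/5


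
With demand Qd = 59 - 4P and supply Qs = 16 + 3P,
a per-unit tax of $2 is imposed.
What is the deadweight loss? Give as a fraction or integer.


Pre-tax equilibrium quantity: Q* = 241/7
Post-tax equilibrium quantity: Q_tax = 31
Reduction in quantity: Q* - Q_tax = 24/7
DWL = (1/2) * tax * (Q* - Q_tax)
DWL = (1/2) * 2 * 24/7 = 24/7

24/7


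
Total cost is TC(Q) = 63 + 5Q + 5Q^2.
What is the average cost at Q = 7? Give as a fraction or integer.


TC(7) = 63 + 5*7 + 5*7^2
TC(7) = 63 + 35 + 245 = 343
AC = TC/Q = 343/7 = 49

49


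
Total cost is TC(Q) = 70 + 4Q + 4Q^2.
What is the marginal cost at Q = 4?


MC = dTC/dQ = 4 + 2*4*Q
At Q = 4:
MC = 4 + 8*4
MC = 4 + 32 = 36

36


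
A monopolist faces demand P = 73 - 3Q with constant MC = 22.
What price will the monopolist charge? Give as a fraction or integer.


MR = 73 - 6Q
Set MR = MC: 73 - 6Q = 22
Q* = 17/2
Substitute into demand:
P* = 73 - 3*17/2 = 95/2

95/2


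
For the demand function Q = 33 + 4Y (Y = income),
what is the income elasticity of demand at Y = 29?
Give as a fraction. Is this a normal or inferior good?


dQ/dY = 4
At Y = 29: Q = 33 + 4*29 = 149
Ey = (dQ/dY)(Y/Q) = 4 * 29 / 149 = 116/149
Since Ey > 0, this is a normal good.

116/149 (normal good)


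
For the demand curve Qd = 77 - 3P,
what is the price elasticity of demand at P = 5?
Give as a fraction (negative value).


dQ/dP = -3
At P = 5: Q = 77 - 3*5 = 62
E = (dQ/dP)(P/Q) = (-3)(5/62) = -15/62

-15/62


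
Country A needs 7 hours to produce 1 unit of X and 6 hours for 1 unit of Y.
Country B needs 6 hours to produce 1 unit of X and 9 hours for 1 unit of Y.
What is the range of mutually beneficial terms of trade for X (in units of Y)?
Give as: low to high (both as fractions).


Opportunity cost of X for Country A = hours_X / hours_Y = 7/6 = 7/6 units of Y
Opportunity cost of X for Country B = hours_X / hours_Y = 6/9 = 2/3 units of Y
Terms of trade must be between the two opportunity costs.
Range: 2/3 to 7/6

2/3 to 7/6


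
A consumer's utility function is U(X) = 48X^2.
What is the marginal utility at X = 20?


MU = dU/dX = 48*2*X^(2-1)
MU = 96*X^1
At X = 20:
MU = 96 * 20^1
MU = 96 * 20 = 1920

1920


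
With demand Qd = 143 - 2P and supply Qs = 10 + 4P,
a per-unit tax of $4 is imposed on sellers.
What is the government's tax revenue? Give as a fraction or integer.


With tax on sellers, new supply: Qs' = 10 + 4(P - 4)
= 4P - 6
New equilibrium quantity:
Q_new = 280/3
Tax revenue = tax * Q_new = 4 * 280/3 = 1120/3

1120/3


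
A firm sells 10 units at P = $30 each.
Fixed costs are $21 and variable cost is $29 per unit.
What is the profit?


Total Revenue = P * Q = 30 * 10 = $300
Total Cost = FC + VC*Q = 21 + 29*10 = $311
Profit = TR - TC = 300 - 311 = $-11

$-11


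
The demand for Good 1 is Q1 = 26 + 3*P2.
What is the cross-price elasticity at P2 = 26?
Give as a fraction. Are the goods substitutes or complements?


dQ1/dP2 = 3
At P2 = 26: Q1 = 26 + 3*26 = 104
Exy = (dQ1/dP2)(P2/Q1) = 3 * 26 / 104 = 3/4
Since Exy > 0, the goods are substitutes.

3/4 (substitutes)


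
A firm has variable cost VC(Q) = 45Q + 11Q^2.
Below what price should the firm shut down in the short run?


AVC(Q) = VC(Q)/Q = 45 + 11Q
AVC is increasing in Q, so minimum AVC is at Q -> 0+.
Min AVC = 45
The firm should shut down if P < 45.

45


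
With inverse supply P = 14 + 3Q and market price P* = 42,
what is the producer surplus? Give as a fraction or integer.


Minimum supply price (at Q=0): P_min = 14
Quantity supplied at P* = 42:
Q* = (42 - 14)/3 = 28/3
PS = (1/2) * Q* * (P* - P_min)
PS = (1/2) * 28/3 * (42 - 14)
PS = (1/2) * 28/3 * 28 = 392/3

392/3


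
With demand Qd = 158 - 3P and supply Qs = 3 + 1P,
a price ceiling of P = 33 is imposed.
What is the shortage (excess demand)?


At P = 33:
Qd = 158 - 3*33 = 59
Qs = 3 + 1*33 = 36
Shortage = Qd - Qs = 59 - 36 = 23

23


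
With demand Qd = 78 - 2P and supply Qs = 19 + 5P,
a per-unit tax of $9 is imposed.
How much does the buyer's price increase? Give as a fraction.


With a per-unit tax, the buyer's price increase depends on relative slopes.
Supply slope: d = 5, Demand slope: b = 2
Buyer's price increase = d * tax / (b + d)
= 5 * 9 / (2 + 5)
= 45 / 7 = 45/7

45/7


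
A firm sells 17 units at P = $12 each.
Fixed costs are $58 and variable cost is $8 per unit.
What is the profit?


Total Revenue = P * Q = 12 * 17 = $204
Total Cost = FC + VC*Q = 58 + 8*17 = $194
Profit = TR - TC = 204 - 194 = $10

$10


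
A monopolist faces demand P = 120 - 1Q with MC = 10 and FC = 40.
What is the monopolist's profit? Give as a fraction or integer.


MR = MC: 120 - 2Q = 10
Q* = 55
P* = 120 - 1*55 = 65
Profit = (P* - MC)*Q* - FC
= (65 - 10)*55 - 40
= 55*55 - 40
= 3025 - 40 = 2985

2985


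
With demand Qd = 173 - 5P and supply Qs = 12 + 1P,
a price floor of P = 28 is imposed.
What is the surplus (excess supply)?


At P = 28:
Qd = 173 - 5*28 = 33
Qs = 12 + 1*28 = 40
Surplus = Qs - Qd = 40 - 33 = 7

7


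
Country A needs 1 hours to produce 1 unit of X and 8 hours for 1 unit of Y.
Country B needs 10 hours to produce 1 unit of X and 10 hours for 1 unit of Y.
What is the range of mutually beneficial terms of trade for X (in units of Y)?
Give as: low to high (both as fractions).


Opportunity cost of X for Country A = hours_X / hours_Y = 1/8 = 1/8 units of Y
Opportunity cost of X for Country B = hours_X / hours_Y = 10/10 = 1 units of Y
Terms of trade must be between the two opportunity costs.
Range: 1/8 to 1

1/8 to 1


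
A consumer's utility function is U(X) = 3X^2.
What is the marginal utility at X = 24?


MU = dU/dX = 3*2*X^(2-1)
MU = 6*X^1
At X = 24:
MU = 6 * 24^1
MU = 6 * 24 = 144

144


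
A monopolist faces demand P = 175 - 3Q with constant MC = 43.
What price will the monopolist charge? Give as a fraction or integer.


MR = 175 - 6Q
Set MR = MC: 175 - 6Q = 43
Q* = 22
Substitute into demand:
P* = 175 - 3*22 = 109

109


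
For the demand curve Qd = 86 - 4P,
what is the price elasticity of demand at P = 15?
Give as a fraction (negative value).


dQ/dP = -4
At P = 15: Q = 86 - 4*15 = 26
E = (dQ/dP)(P/Q) = (-4)(15/26) = -30/13

-30/13


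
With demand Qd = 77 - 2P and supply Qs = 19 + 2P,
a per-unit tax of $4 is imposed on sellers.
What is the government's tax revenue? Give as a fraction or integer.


With tax on sellers, new supply: Qs' = 19 + 2(P - 4)
= 11 + 2P
New equilibrium quantity:
Q_new = 44
Tax revenue = tax * Q_new = 4 * 44 = 176

176


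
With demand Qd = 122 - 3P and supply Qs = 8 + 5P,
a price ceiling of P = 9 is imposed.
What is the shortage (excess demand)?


At P = 9:
Qd = 122 - 3*9 = 95
Qs = 8 + 5*9 = 53
Shortage = Qd - Qs = 95 - 53 = 42

42


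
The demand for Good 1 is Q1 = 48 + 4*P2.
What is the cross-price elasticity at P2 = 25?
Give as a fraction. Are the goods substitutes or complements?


dQ1/dP2 = 4
At P2 = 25: Q1 = 48 + 4*25 = 148
Exy = (dQ1/dP2)(P2/Q1) = 4 * 25 / 148 = 25/37
Since Exy > 0, the goods are substitutes.

25/37 (substitutes)


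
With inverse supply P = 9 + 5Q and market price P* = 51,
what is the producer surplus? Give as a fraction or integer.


Minimum supply price (at Q=0): P_min = 9
Quantity supplied at P* = 51:
Q* = (51 - 9)/5 = 42/5
PS = (1/2) * Q* * (P* - P_min)
PS = (1/2) * 42/5 * (51 - 9)
PS = (1/2) * 42/5 * 42 = 882/5

882/5


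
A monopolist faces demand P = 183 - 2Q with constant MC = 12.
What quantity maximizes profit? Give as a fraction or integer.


TR = P*Q = (183 - 2Q)Q = 183Q - 2Q^2
MR = dTR/dQ = 183 - 4Q
Set MR = MC:
183 - 4Q = 12
171 = 4Q
Q* = 171/4 = 171/4

171/4


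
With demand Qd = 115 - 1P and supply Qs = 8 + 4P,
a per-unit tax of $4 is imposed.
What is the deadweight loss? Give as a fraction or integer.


Pre-tax equilibrium quantity: Q* = 468/5
Post-tax equilibrium quantity: Q_tax = 452/5
Reduction in quantity: Q* - Q_tax = 16/5
DWL = (1/2) * tax * (Q* - Q_tax)
DWL = (1/2) * 4 * 16/5 = 32/5

32/5


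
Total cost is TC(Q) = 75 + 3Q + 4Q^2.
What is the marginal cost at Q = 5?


MC = dTC/dQ = 3 + 2*4*Q
At Q = 5:
MC = 3 + 8*5
MC = 3 + 40 = 43

43


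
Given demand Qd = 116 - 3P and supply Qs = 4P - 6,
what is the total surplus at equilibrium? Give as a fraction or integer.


Find equilibrium: 116 - 3P = 4P - 6
116 + 6 = 7P
P* = 122/7 = 122/7
Q* = 4*122/7 - 6 = 446/7
Inverse demand: P = 116/3 - Q/3, so P_max = 116/3
Inverse supply: P = 3/2 + Q/4, so P_min = 3/2
CS = (1/2) * 446/7 * (116/3 - 122/7) = 99458/147
PS = (1/2) * 446/7 * (122/7 - 3/2) = 49729/98
TS = CS + PS = 99458/147 + 49729/98 = 49729/42

49729/42


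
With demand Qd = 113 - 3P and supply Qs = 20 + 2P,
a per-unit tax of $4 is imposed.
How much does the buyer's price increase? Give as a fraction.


With a per-unit tax, the buyer's price increase depends on relative slopes.
Supply slope: d = 2, Demand slope: b = 3
Buyer's price increase = d * tax / (b + d)
= 2 * 4 / (3 + 2)
= 8 / 5 = 8/5

8/5


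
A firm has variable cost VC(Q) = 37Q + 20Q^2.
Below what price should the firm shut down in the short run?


AVC(Q) = VC(Q)/Q = 37 + 20Q
AVC is increasing in Q, so minimum AVC is at Q -> 0+.
Min AVC = 37
The firm should shut down if P < 37.

37


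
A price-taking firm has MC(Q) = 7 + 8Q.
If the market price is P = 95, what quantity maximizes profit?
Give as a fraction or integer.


In perfect competition, profit is maximized where P = MC.
95 = 7 + 8Q
88 = 8Q
Q* = 88/8 = 11

11


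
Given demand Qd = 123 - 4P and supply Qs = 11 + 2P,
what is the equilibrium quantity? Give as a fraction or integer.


First find equilibrium price:
123 - 4P = 11 + 2P
P* = 112/6 = 56/3
Then substitute into demand:
Q* = 123 - 4 * 56/3 = 145/3

145/3


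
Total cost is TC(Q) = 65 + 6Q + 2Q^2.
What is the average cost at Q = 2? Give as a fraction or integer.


TC(2) = 65 + 6*2 + 2*2^2
TC(2) = 65 + 12 + 8 = 85
AC = TC/Q = 85/2 = 85/2

85/2


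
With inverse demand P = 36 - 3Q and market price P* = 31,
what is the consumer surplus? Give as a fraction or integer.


Maximum willingness to pay (at Q=0): P_max = 36
Quantity demanded at P* = 31:
Q* = (36 - 31)/3 = 5/3
CS = (1/2) * Q* * (P_max - P*)
CS = (1/2) * 5/3 * (36 - 31)
CS = (1/2) * 5/3 * 5 = 25/6

25/6


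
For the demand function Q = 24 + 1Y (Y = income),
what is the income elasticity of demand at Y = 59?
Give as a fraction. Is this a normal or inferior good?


dQ/dY = 1
At Y = 59: Q = 24 + 1*59 = 83
Ey = (dQ/dY)(Y/Q) = 1 * 59 / 83 = 59/83
Since Ey > 0, this is a normal good.

59/83 (normal good)


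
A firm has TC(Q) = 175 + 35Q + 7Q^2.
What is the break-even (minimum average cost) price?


AC(Q) = 175/Q + 35 + 7Q
To minimize: dAC/dQ = -175/Q^2 + 7 = 0
Q^2 = 175/7 = 25
Q* = 5
Min AC = 175/5 + 35 + 7*5
Min AC = 35 + 35 + 35 = 105

105


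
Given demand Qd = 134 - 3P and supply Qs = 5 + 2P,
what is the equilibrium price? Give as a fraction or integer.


At equilibrium, Qd = Qs.
134 - 3P = 5 + 2P
134 - 5 = 3P + 2P
129 = 5P
P* = 129/5 = 129/5

129/5


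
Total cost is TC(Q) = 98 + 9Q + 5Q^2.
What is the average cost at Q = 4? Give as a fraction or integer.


TC(4) = 98 + 9*4 + 5*4^2
TC(4) = 98 + 36 + 80 = 214
AC = TC/Q = 214/4 = 107/2

107/2


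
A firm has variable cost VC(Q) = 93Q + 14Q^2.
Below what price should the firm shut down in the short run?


AVC(Q) = VC(Q)/Q = 93 + 14Q
AVC is increasing in Q, so minimum AVC is at Q -> 0+.
Min AVC = 93
The firm should shut down if P < 93.

93


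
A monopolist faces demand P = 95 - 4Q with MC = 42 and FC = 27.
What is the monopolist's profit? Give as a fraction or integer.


MR = MC: 95 - 8Q = 42
Q* = 53/8
P* = 95 - 4*53/8 = 137/2
Profit = (P* - MC)*Q* - FC
= (137/2 - 42)*53/8 - 27
= 53/2*53/8 - 27
= 2809/16 - 27 = 2377/16

2377/16


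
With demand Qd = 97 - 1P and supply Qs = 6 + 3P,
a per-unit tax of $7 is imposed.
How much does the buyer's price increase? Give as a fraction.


With a per-unit tax, the buyer's price increase depends on relative slopes.
Supply slope: d = 3, Demand slope: b = 1
Buyer's price increase = d * tax / (b + d)
= 3 * 7 / (1 + 3)
= 21 / 4 = 21/4

21/4


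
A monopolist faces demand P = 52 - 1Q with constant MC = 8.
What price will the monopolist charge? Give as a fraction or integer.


MR = 52 - 2Q
Set MR = MC: 52 - 2Q = 8
Q* = 22
Substitute into demand:
P* = 52 - 1*22 = 30

30


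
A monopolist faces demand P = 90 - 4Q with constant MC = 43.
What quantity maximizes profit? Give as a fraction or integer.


TR = P*Q = (90 - 4Q)Q = 90Q - 4Q^2
MR = dTR/dQ = 90 - 8Q
Set MR = MC:
90 - 8Q = 43
47 = 8Q
Q* = 47/8 = 47/8

47/8


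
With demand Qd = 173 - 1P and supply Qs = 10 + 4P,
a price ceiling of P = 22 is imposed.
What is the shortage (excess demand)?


At P = 22:
Qd = 173 - 1*22 = 151
Qs = 10 + 4*22 = 98
Shortage = Qd - Qs = 151 - 98 = 53

53


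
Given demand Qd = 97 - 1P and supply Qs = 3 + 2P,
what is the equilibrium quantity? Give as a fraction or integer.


First find equilibrium price:
97 - 1P = 3 + 2P
P* = 94/3 = 94/3
Then substitute into demand:
Q* = 97 - 1 * 94/3 = 197/3

197/3


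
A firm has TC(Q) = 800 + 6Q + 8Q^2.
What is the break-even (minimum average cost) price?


AC(Q) = 800/Q + 6 + 8Q
To minimize: dAC/dQ = -800/Q^2 + 8 = 0
Q^2 = 800/8 = 100
Q* = 10
Min AC = 800/10 + 6 + 8*10
Min AC = 80 + 6 + 80 = 166

166


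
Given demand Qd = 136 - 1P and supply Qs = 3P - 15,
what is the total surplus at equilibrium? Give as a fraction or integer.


Find equilibrium: 136 - 1P = 3P - 15
136 + 15 = 4P
P* = 151/4 = 151/4
Q* = 3*151/4 - 15 = 393/4
Inverse demand: P = 136 - Q/1, so P_max = 136
Inverse supply: P = 5 + Q/3, so P_min = 5
CS = (1/2) * 393/4 * (136 - 151/4) = 154449/32
PS = (1/2) * 393/4 * (151/4 - 5) = 51483/32
TS = CS + PS = 154449/32 + 51483/32 = 51483/8

51483/8


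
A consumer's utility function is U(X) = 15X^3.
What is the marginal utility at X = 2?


MU = dU/dX = 15*3*X^(3-1)
MU = 45*X^2
At X = 2:
MU = 45 * 2^2
MU = 45 * 4 = 180

180


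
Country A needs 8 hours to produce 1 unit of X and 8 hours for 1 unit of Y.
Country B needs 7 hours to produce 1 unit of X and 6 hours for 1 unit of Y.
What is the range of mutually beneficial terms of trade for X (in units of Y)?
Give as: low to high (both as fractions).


Opportunity cost of X for Country A = hours_X / hours_Y = 8/8 = 1 units of Y
Opportunity cost of X for Country B = hours_X / hours_Y = 7/6 = 7/6 units of Y
Terms of trade must be between the two opportunity costs.
Range: 1 to 7/6

1 to 7/6


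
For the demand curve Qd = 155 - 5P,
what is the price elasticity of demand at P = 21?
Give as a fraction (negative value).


dQ/dP = -5
At P = 21: Q = 155 - 5*21 = 50
E = (dQ/dP)(P/Q) = (-5)(21/50) = -21/10

-21/10


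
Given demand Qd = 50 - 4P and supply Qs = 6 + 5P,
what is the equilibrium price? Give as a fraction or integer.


At equilibrium, Qd = Qs.
50 - 4P = 6 + 5P
50 - 6 = 4P + 5P
44 = 9P
P* = 44/9 = 44/9

44/9


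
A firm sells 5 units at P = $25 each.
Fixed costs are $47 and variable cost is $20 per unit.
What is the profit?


Total Revenue = P * Q = 25 * 5 = $125
Total Cost = FC + VC*Q = 47 + 20*5 = $147
Profit = TR - TC = 125 - 147 = $-22

$-22


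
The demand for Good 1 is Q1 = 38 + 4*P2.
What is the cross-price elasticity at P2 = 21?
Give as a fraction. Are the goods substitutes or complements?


dQ1/dP2 = 4
At P2 = 21: Q1 = 38 + 4*21 = 122
Exy = (dQ1/dP2)(P2/Q1) = 4 * 21 / 122 = 42/61
Since Exy > 0, the goods are substitutes.

42/61 (substitutes)


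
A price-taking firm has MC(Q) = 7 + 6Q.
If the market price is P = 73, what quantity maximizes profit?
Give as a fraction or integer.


In perfect competition, profit is maximized where P = MC.
73 = 7 + 6Q
66 = 6Q
Q* = 66/6 = 11

11


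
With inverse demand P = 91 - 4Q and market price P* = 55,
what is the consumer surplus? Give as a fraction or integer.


Maximum willingness to pay (at Q=0): P_max = 91
Quantity demanded at P* = 55:
Q* = (91 - 55)/4 = 9
CS = (1/2) * Q* * (P_max - P*)
CS = (1/2) * 9 * (91 - 55)
CS = (1/2) * 9 * 36 = 162

162


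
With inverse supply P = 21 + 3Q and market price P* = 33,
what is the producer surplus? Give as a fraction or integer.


Minimum supply price (at Q=0): P_min = 21
Quantity supplied at P* = 33:
Q* = (33 - 21)/3 = 4
PS = (1/2) * Q* * (P* - P_min)
PS = (1/2) * 4 * (33 - 21)
PS = (1/2) * 4 * 12 = 24

24


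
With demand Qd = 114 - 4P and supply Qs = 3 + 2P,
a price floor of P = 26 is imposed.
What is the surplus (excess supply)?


At P = 26:
Qd = 114 - 4*26 = 10
Qs = 3 + 2*26 = 55
Surplus = Qs - Qd = 55 - 10 = 45

45


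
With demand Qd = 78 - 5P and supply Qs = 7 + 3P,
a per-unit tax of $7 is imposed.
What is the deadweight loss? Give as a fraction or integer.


Pre-tax equilibrium quantity: Q* = 269/8
Post-tax equilibrium quantity: Q_tax = 41/2
Reduction in quantity: Q* - Q_tax = 105/8
DWL = (1/2) * tax * (Q* - Q_tax)
DWL = (1/2) * 7 * 105/8 = 735/16

735/16


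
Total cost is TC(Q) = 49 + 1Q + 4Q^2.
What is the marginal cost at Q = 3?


MC = dTC/dQ = 1 + 2*4*Q
At Q = 3:
MC = 1 + 8*3
MC = 1 + 24 = 25

25


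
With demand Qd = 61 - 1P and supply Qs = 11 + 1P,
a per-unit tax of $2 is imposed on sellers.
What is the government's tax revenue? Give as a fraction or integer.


With tax on sellers, new supply: Qs' = 11 + 1(P - 2)
= 9 + 1P
New equilibrium quantity:
Q_new = 35
Tax revenue = tax * Q_new = 2 * 35 = 70

70


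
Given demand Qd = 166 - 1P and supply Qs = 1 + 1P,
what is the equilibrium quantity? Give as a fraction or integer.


First find equilibrium price:
166 - 1P = 1 + 1P
P* = 165/2 = 165/2
Then substitute into demand:
Q* = 166 - 1 * 165/2 = 167/2

167/2


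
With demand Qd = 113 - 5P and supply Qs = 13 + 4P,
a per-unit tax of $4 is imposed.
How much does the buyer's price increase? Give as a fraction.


With a per-unit tax, the buyer's price increase depends on relative slopes.
Supply slope: d = 4, Demand slope: b = 5
Buyer's price increase = d * tax / (b + d)
= 4 * 4 / (5 + 4)
= 16 / 9 = 16/9

16/9
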